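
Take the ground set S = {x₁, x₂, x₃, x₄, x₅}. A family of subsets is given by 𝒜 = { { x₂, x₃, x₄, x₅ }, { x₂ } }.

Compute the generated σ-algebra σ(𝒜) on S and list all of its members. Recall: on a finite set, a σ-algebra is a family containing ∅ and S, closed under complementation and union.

Start: 𝒜 ∪ {∅, S} = { {}, { x₂ }, { x₂, x₃, x₄, x₅ }, S }.
Round 1: 2 new —
  { x₁ }  = S∖{ x₂, x₃, x₄, x₅ }
  { x₁, x₃, x₄, x₅ }  = S∖{ x₂ }
  (now 6)
Round 2: 1 new —
  { x₁, x₂ }  = { x₂ } ∪ { x₁ }
  (now 7)
Round 3 adds 1:
  { x₃, x₄, x₅ }  = S∖{ x₁, x₂ }
  (now 8)
Round 4 adds nothing — fixpoint reached.

σ(𝒜) = { {}, { x₁ }, { x₂ }, { x₁, x₂ }, { x₃, x₄, x₅ }, { x₁, x₃, x₄, x₅ }, { x₂, x₃, x₄, x₅ }, S }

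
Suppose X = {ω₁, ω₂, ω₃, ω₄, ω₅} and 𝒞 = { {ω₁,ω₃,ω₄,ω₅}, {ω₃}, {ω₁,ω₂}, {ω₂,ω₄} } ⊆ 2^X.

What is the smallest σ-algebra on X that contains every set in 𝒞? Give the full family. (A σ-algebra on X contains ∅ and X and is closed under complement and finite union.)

Initial family (6 sets): { {}, {ω₃}, {ω₁,ω₂}, {ω₂,ω₄}, {ω₁,ω₃,ω₄,ω₅}, X }.
Pass 1 (7 new):
  {ω₂}  = complement {ω₁,ω₃,ω₄,ω₅}
  {ω₁,ω₂,ω₃}  = {ω₃} ∪ {ω₁,ω₂}
  {ω₁,ω₂,ω₄}  = {ω₁,ω₂} ∪ {ω₂,ω₄}
  {ω₁,ω₃,ω₅}  = complement {ω₂,ω₄}
  {ω₂,ω₃,ω₄}  = {ω₃} ∪ {ω₂,ω₄}
  {ω₃,ω₄,ω₅}  = complement {ω₁,ω₂}
  {ω₁,ω₂,ω₄,ω₅}  = complement {ω₃}
  [13 total]
Pass 2 adds 7:
  {ω₁,ω₅}  = complement {ω₂,ω₃,ω₄}
  {ω₂,ω₃}  = {ω₂} ∪ {ω₃}
  {ω₃,ω₅}  = complement {ω₁,ω₂,ω₄}
  {ω₄,ω₅}  = complement {ω₁,ω₂,ω₃}
  {ω₁,ω₂,ω₃,ω₄}  = {ω₁,ω₂,ω₃} ∪ {ω₂,ω₃,ω₄}
  {ω₁,ω₂,ω₃,ω₅}  = {ω₁,ω₂,ω₃} ∪ {ω₁,ω₃,ω₅}
  {ω₂,ω₃,ω₄,ω₅}  = {ω₃,ω₄,ω₅} ∪ {ω₂,ω₃,ω₄}
  [20 total]
Pass 3: 7 new —
  {ω₁}  = complement {ω₂,ω₃,ω₄,ω₅}
  {ω₄}  = complement {ω₁,ω₂,ω₃,ω₅}
  {ω₅}  = complement {ω₁,ω₂,ω₃,ω₄}
  {ω₁,ω₂,ω₅}  = {ω₂} ∪ {ω₁,ω₅}
  {ω₁,ω₄,ω₅}  = complement {ω₂,ω₃}
  {ω₂,ω₃,ω₅}  = {ω₂} ∪ {ω₃,ω₅}
  {ω₂,ω₄,ω₅}  = {ω₂} ∪ {ω₄,ω₅}
  [27 total]
Pass 4 adds 4:
  {ω₁,ω₃}  = complement {ω₂,ω₄,ω₅}
  {ω₁,ω₄}  = complement {ω₂,ω₃,ω₅}
  {ω₂,ω₅}  = {ω₂} ∪ {ω₅}
  {ω₃,ω₄}  = complement {ω₁,ω₂,ω₅}
  [31 total]
Pass 5. New:
  {ω₁,ω₃,ω₄}  = complement {ω₂,ω₅}
  [32 total]
Pass 6 adds nothing — fixpoint reached.

|σ(𝒞)| = 32.  σ(𝒞) = { {}, {ω₁}, {ω₂}, {ω₃}, {ω₄}, {ω₅}, {ω₁,ω₂}, {ω₁,ω₃}, {ω₁,ω₄}, {ω₁,ω₅}, {ω₂,ω₃}, {ω₂,ω₄}, {ω₂,ω₅}, {ω₃,ω₄}, {ω₃,ω₅}, {ω₄,ω₅}, {ω₁,ω₂,ω₃}, {ω₁,ω₂,ω₄}, {ω₁,ω₂,ω₅}, {ω₁,ω₃,ω₄}, {ω₁,ω₃,ω₅}, {ω₁,ω₄,ω₅}, {ω₂,ω₃,ω₄}, {ω₂,ω₃,ω₅}, {ω₂,ω₄,ω₅}, {ω₃,ω₄,ω₅}, {ω₁,ω₂,ω₃,ω₄}, {ω₁,ω₂,ω₃,ω₅}, {ω₁,ω₂,ω₄,ω₅}, {ω₁,ω₃,ω₄,ω₅}, {ω₂,ω₃,ω₄,ω₅}, X }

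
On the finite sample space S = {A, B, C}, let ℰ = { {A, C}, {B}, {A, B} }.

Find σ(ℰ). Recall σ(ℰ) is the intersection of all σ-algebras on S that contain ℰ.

Take S₀ = ℰ ∪ {∅, S} = { {}, {B}, {A, B}, {A, C}, S }.
Pass 1: 1 new —
  {C}  = ᶜ of {A, B}
  [6 total]
Pass 2: +1 →
  {B, C}  = {C} ∪ {B}
  [7 total]
Pass 3: +1 →
  {A}  = ᶜ of {B, C}
  [8 total]
Pass 4: no new sets; the family is a σ-algebra.

Hence σ(ℰ) has 8 members: { {}, {A}, {B}, {C}, {A, B}, {A, C}, {B, C}, S }.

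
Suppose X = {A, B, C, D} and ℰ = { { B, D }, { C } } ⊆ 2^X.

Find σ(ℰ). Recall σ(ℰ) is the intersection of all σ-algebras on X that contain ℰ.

Start: ℰ ∪ {∅, X} = { {}, { C }, { B, D }, X }.
Iteration 1. New:
  { A, C }  = X∖{ B, D }
  { A, B, D }  = X∖{ C }
  { B, C, D }  = { C } ∪ { B, D }
Iteration 2: +1 →
  { A }  = X∖{ B, C, D }
After Iteration 3 the family is unchanged; done.

σ(ℰ) = { {}, { A }, { C }, { A, C }, { B, D }, { A, B, D }, { B, C, D }, X }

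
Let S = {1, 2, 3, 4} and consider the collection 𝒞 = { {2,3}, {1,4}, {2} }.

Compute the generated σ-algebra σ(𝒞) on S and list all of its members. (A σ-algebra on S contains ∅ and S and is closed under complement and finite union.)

Seed the family with 𝒞 together with ∅ and S: { ∅, {2}, {1,4}, {2,3}, S }.
Step 1: 2 new —
  {1,2,4}  = {1,4} ∪ {2}
  {1,3,4}  = complement {2}
Step 2 adds 1:
  {3}  = complement {1,2,4}
Step 3: stable.

σ(𝒞) = { ∅, {2}, {3}, {1,4}, {2,3}, {1,2,4}, {1,3,4}, S }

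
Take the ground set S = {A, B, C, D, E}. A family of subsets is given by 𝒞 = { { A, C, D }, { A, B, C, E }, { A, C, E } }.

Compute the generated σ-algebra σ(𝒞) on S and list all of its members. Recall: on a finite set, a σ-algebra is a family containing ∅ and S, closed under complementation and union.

Start: 𝒞 ∪ {∅, S} = { {  }, { A, C, D }, { A, C, E }, { A, B, C, E }, S }.
Pass 1: 4 new —
  { D }  = ᶜ of { A, B, C, E }
  { B, D }  = ᶜ of { A, C, E }
  { B, E }  = ᶜ of { A, C, D }
  { A, C, D, E }  = { A, C, D } ∪ { A, C, E }
  [9 total]
Pass 2: 3 new —
  { B }  = ᶜ of { A, C, D, E }
  { B, D, E }  = { B, E } ∪ { D }
  { A, B, C, D }  = { A, C, D } ∪ { B, D }
  [12 total]
Pass 3: 2 new —
  { E }  = ᶜ of { A, B, C, D }
  { A, C }  = ᶜ of { B, D, E }
  [14 total]
Pass 4 adds 2:
  { D, E }  = { D } ∪ { E }
  { A, B, C }  = { A, C } ∪ { B }
  [16 total]
Pass 5: closed — nothing new.

σ(𝒞) = { {  }, { B }, { D }, { E }, { A, C }, { B, D }, { B, E }, { D, E }, { A, B, C }, { A, C, D }, { A, C, E }, { B, D, E }, { A, B, C, D }, { A, B, C, E }, { A, C, D, E }, S }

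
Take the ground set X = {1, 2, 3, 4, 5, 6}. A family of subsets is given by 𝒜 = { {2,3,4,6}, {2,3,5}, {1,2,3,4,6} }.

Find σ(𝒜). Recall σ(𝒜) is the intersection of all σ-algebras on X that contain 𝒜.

|σ(𝒜)| = 16.  σ(𝒜) = { ∅, {1}, {5}, {1,5}, {2,3}, {4,6}, {1,2,3}, {1,4,6}, {2,3,5}, {4,5,6}, {1,2,3,5}, {1,4,5,6}, {2,3,4,6}, {1,2,3,4,6}, {2,3,4,5,6}, X }

Working:
Seed the family with 𝒜 together with ∅ and X: { ∅, {2,3,5}, {2,3,4,6}, {1,2,3,4,6}, X }.
Round 1 (4 new):
  {5}  = ᶜ of {1,2,3,4,6}
  {1,5}  = ᶜ of {2,3,4,6}
  {1,4,6}  = ᶜ of {2,3,5}
  {2,3,4,5,6}  = {2,3,5} ∪ {2,3,4,6}
  (now 9)
Round 2 (3 new):
  {1}  = ᶜ of {2,3,4,5,6}
  {1,2,3,5}  = {2,3,5} ∪ {1,5}
  {1,4,5,6}  = {1,4,6} ∪ {5}
  (now 12)
Round 3: +2 →
  {2,3}  = ᶜ of {1,4,5,6}
  {4,6}  = ᶜ of {1,2,3,5}
  (now 14)
Round 4 adds 2:
  {1,2,3}  = {2,3} ∪ {1}
  {4,5,6}  = {4,6} ∪ {5}
  (now 16)
Round 5: no new sets; the family is a σ-algebra.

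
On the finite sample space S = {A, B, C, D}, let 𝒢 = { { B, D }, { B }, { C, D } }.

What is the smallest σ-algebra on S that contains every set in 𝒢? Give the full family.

Take S₀ = 𝒢 ∪ {∅, S} = { {  }, { B }, { B, D }, { C, D }, S }.
Step 1. New:
  { A, B }  = ᶜ of { C, D }
  { A, C }  = ᶜ of { B, D }
  { A, C, D }  = ᶜ of { B }
  { B, C, D }  = { C, D } ∪ { B }
  [9 total]
Step 2: 3 new —
  { A }  = ᶜ of { B, C, D }
  { A, B, C }  = { A, B } ∪ { A, C }
  { A, B, D }  = { A, B } ∪ { B, D }
  [12 total]
Step 3. New:
  { C }  = ᶜ of { A, B, D }
  { D }  = ᶜ of { A, B, C }
  [14 total]
Step 4 adds 2:
  { A, D }  = { D } ∪ { A }
  { B, C }  = { C } ∪ { B }
  [16 total]
Step 5 adds nothing — fixpoint reached.

Hence σ(𝒢) has 16 members: { {  }, { A }, { B }, { C }, { D }, { A, B }, { A, C }, { A, D }, { B, C }, { B, D }, { C, D }, { A, B, C }, { A, B, D }, { A, C, D }, { B, C, D }, S }.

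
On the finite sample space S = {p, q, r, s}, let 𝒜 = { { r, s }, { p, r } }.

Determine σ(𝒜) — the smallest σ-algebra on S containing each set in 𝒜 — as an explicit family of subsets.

Initial family (4 sets): { ∅, { p, r }, { r, s }, S }.
Step 1. New:
  { p, q }  = complement { r, s }
  { q, s }  = complement { p, r }
  { p, r, s }  = { p, r } ∪ { r, s }
  — 7 sets.
Step 2. New:
  { q }  = complement { p, r, s }
  { p, q, r }  = { p, q } ∪ { p, r }
  { p, q, s }  = { p, q } ∪ { q, s }
  { q, r, s }  = { r, s } ∪ { q, s }
  — 11 sets.
Step 3 (3 new):
  { p }  = complement { q, r, s }
  { r }  = complement { p, q, s }
  { s }  = complement { p, q, r }
  — 14 sets.
Step 4: 2 new —
  { p, s }  = { s } ∪ { p }
  { q, r }  = { r } ∪ { q }
  — 16 sets.
After Step 5 the family is unchanged; done.

σ(𝒜) = { ∅, { p }, { q }, { r }, { s }, { p, q }, { p, r }, { p, s }, { q, r }, { q, s }, { r, s }, { p, q, r }, { p, q, s }, { p, r, s }, { q, r, s }, S }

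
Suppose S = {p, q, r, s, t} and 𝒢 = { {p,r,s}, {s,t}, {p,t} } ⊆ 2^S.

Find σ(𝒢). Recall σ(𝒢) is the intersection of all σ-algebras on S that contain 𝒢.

|σ(𝒢)| = 32.  σ(𝒢) = { ∅, {p}, {q}, {r}, {s}, {t}, {p,q}, {p,r}, {p,s}, {p,t}, {q,r}, {q,s}, {q,t}, {r,s}, {r,t}, {s,t}, {p,q,r}, {p,q,s}, {p,q,t}, {p,r,s}, {p,r,t}, {p,s,t}, {q,r,s}, {q,r,t}, {q,s,t}, {r,s,t}, {p,q,r,s}, {p,q,r,t}, {p,q,s,t}, {p,r,s,t}, {q,r,s,t}, S }

Check:
Seed the family with 𝒢 together with ∅ and S: { ∅, {p,t}, {s,t}, {p,r,s}, S }.
Iteration 1: +5 →
  {q,t}  = S∖{p,r,s}
  {p,q,r}  = S∖{s,t}
  {p,s,t}  = {s,t} ∪ {p,t}
  {q,r,s}  = S∖{p,t}
  {p,r,s,t}  = {s,t} ∪ {p,r,s}
  — 10 sets.
Iteration 2 adds 8:
  {q}  = S∖{p,r,s,t}
  {q,r}  = S∖{p,s,t}
  {p,q,t}  = {q,t} ∪ {p,t}
  {q,s,t}  = {q,t} ∪ {s,t}
  {p,q,r,s}  = {p,q,r} ∪ {q,r,s}
  {p,q,r,t}  = {q,t} ∪ {p,q,r}
  {p,q,s,t}  = {p,s,t} ∪ {q,t}
  {q,r,s,t}  = {q,t} ∪ {q,r,s}
  — 18 sets.
Iteration 3 (7 new):
  {p}  = S∖{q,r,s,t}
  {r}  = S∖{p,q,s,t}
  {s}  = S∖{p,q,r,t}
  {t}  = S∖{p,q,r,s}
  {p,r}  = S∖{q,s,t}
  {r,s}  = S∖{p,q,t}
  {q,r,t}  = {q,t} ∪ {q,r}
  — 25 sets.
Iteration 4. New:
  {p,q}  = {q} ∪ {p}
  {p,s}  = S∖{q,r,t}
  {q,s}  = {q} ∪ {s}
  {r,t}  = {t} ∪ {r}
  {p,r,t}  = {t} ∪ {p,r}
  {r,s,t}  = {r,s} ∪ {t}
  — 31 sets.
Iteration 5 (1 new):
  {p,q,s}  = S∖{r,t}
  — 32 sets.
Iteration 6: already closed under ᶜ and ∪.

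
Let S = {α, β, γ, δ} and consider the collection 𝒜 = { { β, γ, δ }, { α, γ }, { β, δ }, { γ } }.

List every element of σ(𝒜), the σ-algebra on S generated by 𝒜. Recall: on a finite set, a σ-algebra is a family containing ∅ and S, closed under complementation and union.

Answer: σ(𝒜) = { {}, { α }, { γ }, { α, γ }, { β, δ }, { α, β, δ }, { β, γ, δ }, S }

Trace:
Start: 𝒜 ∪ {∅, S} = { {}, { γ }, { α, γ }, { β, δ }, { β, γ, δ }, S }.
Iteration 1 (2 new):
  { α }  = { β, γ, δ }ᶜ
  { α, β, δ }  = { γ }ᶜ
  (now 8)
Iteration 2 adds nothing — fixpoint reached.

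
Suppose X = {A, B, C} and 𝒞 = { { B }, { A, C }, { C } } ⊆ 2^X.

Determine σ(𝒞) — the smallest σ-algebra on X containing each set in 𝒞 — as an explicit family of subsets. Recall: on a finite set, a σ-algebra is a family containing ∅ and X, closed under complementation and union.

Answer: σ(𝒞) = { ∅, { A }, { B }, { C }, { A, B }, { A, C }, { B, C }, X }

Check:
Seed the family with 𝒞 together with ∅ and X: { ∅, { B }, { C }, { A, C }, X }.
Round 1: 2 new —
  { A, B }  = complement { C }
  { B, C }  = { C } ∪ { B }
  (now 7)
Round 2: 1 new —
  { A }  = complement { B, C }
  (now 8)
Round 3: already closed under ᶜ and ∪.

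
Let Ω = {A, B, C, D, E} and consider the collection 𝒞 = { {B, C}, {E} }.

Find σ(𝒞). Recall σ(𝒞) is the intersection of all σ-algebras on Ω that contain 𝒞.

Seed the family with 𝒞 together with ∅ and Ω: { {}, {E}, {B, C}, Ω }.
Step 1 (3 new):
  {A, D, E}  = Ω∖{B, C}
  {B, C, E}  = {B, C} ∪ {E}
  {A, B, C, D}  = Ω∖{E}
  |family| = 7
Step 2 (1 new):
  {A, D}  = Ω∖{B, C, E}
  |family| = 8
After Step 3 the family is unchanged; done.

Therefore σ(𝒞) = { {}, {E}, {A, D}, {B, C}, {A, D, E}, {B, C, E}, {A, B, C, D}, Ω } (|σ(𝒞)| = 8).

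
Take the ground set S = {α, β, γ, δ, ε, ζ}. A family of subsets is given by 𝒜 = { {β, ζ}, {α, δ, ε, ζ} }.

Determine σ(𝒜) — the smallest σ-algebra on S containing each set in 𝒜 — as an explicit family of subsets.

σ(𝒜) = { {}, {β}, {γ}, {ζ}, {β, γ}, {β, ζ}, {γ, ζ}, {α, δ, ε}, {β, γ, ζ}, {α, β, δ, ε}, {α, γ, δ, ε}, {α, δ, ε, ζ}, {α, β, γ, δ, ε}, {α, β, δ, ε, ζ}, {α, γ, δ, ε, ζ}, S }

Trace:
Start: 𝒜 ∪ {∅, S} = { {}, {β, ζ}, {α, δ, ε, ζ}, S }.
Step 1 (3 new):
  {β, γ}  = {α, δ, ε, ζ}ᶜ
  {α, γ, δ, ε}  = {β, ζ}ᶜ
  {α, β, δ, ε, ζ}  = {α, δ, ε, ζ} ∪ {β, ζ}
  — 7 sets.
Step 2 adds 4:
  {γ}  = {α, β, δ, ε, ζ}ᶜ
  {β, γ, ζ}  = {β, γ} ∪ {β, ζ}
  {α, β, γ, δ, ε}  = {β, γ} ∪ {α, γ, δ, ε}
  {α, γ, δ, ε, ζ}  = {α, γ, δ, ε} ∪ {α, δ, ε, ζ}
  — 11 sets.
Step 3. New:
  {β}  = {α, γ, δ, ε, ζ}ᶜ
  {ζ}  = {α, β, γ, δ, ε}ᶜ
  {α, δ, ε}  = {β, γ, ζ}ᶜ
  — 14 sets.
Step 4 (2 new):
  {γ, ζ}  = {γ} ∪ {ζ}
  {α, β, δ, ε}  = {α, δ, ε} ∪ {β}
  — 16 sets.
Step 5: stable.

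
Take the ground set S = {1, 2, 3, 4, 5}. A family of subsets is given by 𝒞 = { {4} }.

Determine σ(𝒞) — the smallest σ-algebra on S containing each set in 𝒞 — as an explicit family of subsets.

σ(𝒞) (4 sets): { {}, {4}, {1,2,3,5}, S }

Working:
Start: 𝒞 ∪ {∅, S} = { {}, {4}, S }.
Pass 1. New:
  {1,2,3,5}  = complement {4}
Pass 2: already closed under ᶜ and ∪.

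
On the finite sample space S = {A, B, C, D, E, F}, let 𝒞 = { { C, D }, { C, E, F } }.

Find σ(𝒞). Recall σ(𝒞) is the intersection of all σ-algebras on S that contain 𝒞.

σ(𝒞) = { {}, { C }, { D }, { A, B }, { C, D }, { E, F }, { A, B, C }, { A, B, D }, { C, E, F }, { D, E, F }, { A, B, C, D }, { A, B, E, F }, { C, D, E, F }, { A, B, C, E, F }, { A, B, D, E, F }, S }

Derivation:
Take S₀ = 𝒞 ∪ {∅, S} = { {}, { C, D }, { C, E, F }, S }.
Iteration 1: 3 new —
  { A, B, D }  = ᶜ of { C, E, F }
  { A, B, E, F }  = ᶜ of { C, D }
  { C, D, E, F }  = { C, D } ∪ { C, E, F }
Iteration 2: 4 new —
  { A, B }  = ᶜ of { C, D, E, F }
  { A, B, C, D }  = { C, D } ∪ { A, B, D }
  { A, B, C, E, F }  = { C, E, F } ∪ { A, B, E, F }
  { A, B, D, E, F }  = { A, B, D } ∪ { A, B, E, F }
Iteration 3. New:
  { C }  = ᶜ of { A, B, D, E, F }
  { D }  = ᶜ of { A, B, C, E, F }
  { E, F }  = ᶜ of { A, B, C, D }
Iteration 4. New:
  { A, B, C }  = { C } ∪ { A, B }
  { D, E, F }  = { E, F } ∪ { D }
Iteration 5: closed — nothing new.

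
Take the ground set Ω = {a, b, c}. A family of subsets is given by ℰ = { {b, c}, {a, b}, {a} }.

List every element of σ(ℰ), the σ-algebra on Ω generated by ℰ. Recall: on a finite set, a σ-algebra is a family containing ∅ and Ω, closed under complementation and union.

σ(ℰ) (8 sets): { {}, {a}, {b}, {c}, {a, b}, {a, c}, {b, c}, Ω }

Working:
Seed the family with ℰ together with ∅ and Ω: { {}, {a}, {a, b}, {b, c}, Ω }.
Pass 1: 1 new —
  {c}  = ᶜ of {a, b}
  (now 6)
Pass 2: +1 →
  {a, c}  = {c} ∪ {a}
  (now 7)
Pass 3. New:
  {b}  = ᶜ of {a, c}
  (now 8)
Pass 4 adds nothing — fixpoint reached.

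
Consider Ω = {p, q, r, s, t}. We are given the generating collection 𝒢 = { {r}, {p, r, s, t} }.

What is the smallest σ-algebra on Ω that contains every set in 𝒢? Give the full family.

Seed the family with 𝒢 together with ∅ and Ω: { {}, {r}, {p, r, s, t}, Ω }.
Round 1. New:
  {q}  = {p, r, s, t}ᶜ
  {p, q, s, t}  = {r}ᶜ
  [6 total]
Round 2: +1 →
  {q, r}  = {r} ∪ {q}
  [7 total]
Round 3 adds 1:
  {p, s, t}  = {q, r}ᶜ
  [8 total]
Round 4: stable.

Hence σ(𝒢) has 8 members: { {}, {q}, {r}, {q, r}, {p, s, t}, {p, q, s, t}, {p, r, s, t}, Ω }.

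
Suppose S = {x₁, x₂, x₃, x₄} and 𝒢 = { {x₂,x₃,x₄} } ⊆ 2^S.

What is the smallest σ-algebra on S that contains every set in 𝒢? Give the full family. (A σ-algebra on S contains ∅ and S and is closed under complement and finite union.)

Begin from { {}, {x₂,x₃,x₄}, S } (that is, 𝒢 plus ∅ and S).
Step 1 adds 1:
  {x₁}  = S∖{x₂,x₃,x₄}
  (now 4)
After Step 2 the family is unchanged; done.

|σ(𝒢)| = 4.  σ(𝒢) = { {}, {x₁}, {x₂,x₃,x₄}, S }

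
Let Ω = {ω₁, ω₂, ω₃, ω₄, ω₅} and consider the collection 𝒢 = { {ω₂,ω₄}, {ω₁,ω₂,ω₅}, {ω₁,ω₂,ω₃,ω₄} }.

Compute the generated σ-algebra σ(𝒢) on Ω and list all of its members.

Take S₀ = 𝒢 ∪ {∅, Ω} = { {}, {ω₂,ω₄}, {ω₁,ω₂,ω₅}, {ω₁,ω₂,ω₃,ω₄}, Ω }.
Round 1 adds 4:
  {ω₅}  = Ω∖{ω₁,ω₂,ω₃,ω₄}
  {ω₃,ω₄}  = Ω∖{ω₁,ω₂,ω₅}
  {ω₁,ω₃,ω₅}  = Ω∖{ω₂,ω₄}
  {ω₁,ω₂,ω₄,ω₅}  = {ω₁,ω₂,ω₅} ∪ {ω₂,ω₄}
  [9 total]
Round 2 (6 new):
  {ω₃}  = Ω∖{ω₁,ω₂,ω₄,ω₅}
  {ω₂,ω₃,ω₄}  = {ω₃,ω₄} ∪ {ω₂,ω₄}
  {ω₂,ω₄,ω₅}  = {ω₅} ∪ {ω₂,ω₄}
  {ω₃,ω₄,ω₅}  = {ω₃,ω₄} ∪ {ω₅}
  {ω₁,ω₂,ω₃,ω₅}  = {ω₁,ω₃,ω₅} ∪ {ω₁,ω₂,ω₅}
  {ω₁,ω₃,ω₄,ω₅}  = {ω₃,ω₄} ∪ {ω₁,ω₃,ω₅}
  [15 total]
Round 3. New:
  {ω₂}  = Ω∖{ω₁,ω₃,ω₄,ω₅}
  {ω₄}  = Ω∖{ω₁,ω₂,ω₃,ω₅}
  {ω₁,ω₂}  = Ω∖{ω₃,ω₄,ω₅}
  {ω₁,ω₃}  = Ω∖{ω₂,ω₄,ω₅}
  {ω₁,ω₅}  = Ω∖{ω₂,ω₃,ω₄}
  {ω₃,ω₅}  = {ω₃} ∪ {ω₅}
  {ω₂,ω₃,ω₄,ω₅}  = {ω₃} ∪ {ω₂,ω₄,ω₅}
  [22 total]
Round 4. New:
  {ω₁}  = Ω∖{ω₂,ω₃,ω₄,ω₅}
  {ω₂,ω₃}  = {ω₂} ∪ {ω₃}
  {ω₂,ω₅}  = {ω₂} ∪ {ω₅}
  {ω₄,ω₅}  = {ω₅} ∪ {ω₄}
  {ω₁,ω₂,ω₃}  = {ω₂} ∪ {ω₁,ω₃}
  {ω₁,ω₂,ω₄}  = Ω∖{ω₃,ω₅}
  {ω₁,ω₃,ω₄}  = {ω₃,ω₄} ∪ {ω₁,ω₃}
  {ω₁,ω₄,ω₅}  = {ω₁,ω₅} ∪ {ω₄}
  {ω₂,ω₃,ω₅}  = {ω₂} ∪ {ω₃,ω₅}
  [31 total]
Round 5: +1 →
  {ω₁,ω₄}  = Ω∖{ω₂,ω₃,ω₅}
  [32 total]
Round 6: already closed under ᶜ and ∪.

Hence σ(𝒢) has 32 members: { {}, {ω₁}, {ω₂}, {ω₃}, {ω₄}, {ω₅}, {ω₁,ω₂}, {ω₁,ω₃}, {ω₁,ω₄}, {ω₁,ω₅}, {ω₂,ω₃}, {ω₂,ω₄}, {ω₂,ω₅}, {ω₃,ω₄}, {ω₃,ω₅}, {ω₄,ω₅}, {ω₁,ω₂,ω₃}, {ω₁,ω₂,ω₄}, {ω₁,ω₂,ω₅}, {ω₁,ω₃,ω₄}, {ω₁,ω₃,ω₅}, {ω₁,ω₄,ω₅}, {ω₂,ω₃,ω₄}, {ω₂,ω₃,ω₅}, {ω₂,ω₄,ω₅}, {ω₃,ω₄,ω₅}, {ω₁,ω₂,ω₃,ω₄}, {ω₁,ω₂,ω₃,ω₅}, {ω₁,ω₂,ω₄,ω₅}, {ω₁,ω₃,ω₄,ω₅}, {ω₂,ω₃,ω₄,ω₅}, Ω }.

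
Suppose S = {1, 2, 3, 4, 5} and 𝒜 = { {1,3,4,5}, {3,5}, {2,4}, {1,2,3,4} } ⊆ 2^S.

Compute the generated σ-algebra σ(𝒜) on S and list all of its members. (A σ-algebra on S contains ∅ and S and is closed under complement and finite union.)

σ(𝒜) (32 sets): { {}, {1}, {2}, {3}, {4}, {5}, {1,2}, {1,3}, {1,4}, {1,5}, {2,3}, {2,4}, {2,5}, {3,4}, {3,5}, {4,5}, {1,2,3}, {1,2,4}, {1,2,5}, {1,3,4}, {1,3,5}, {1,4,5}, {2,3,4}, {2,3,5}, {2,4,5}, {3,4,5}, {1,2,3,4}, {1,2,3,5}, {1,2,4,5}, {1,3,4,5}, {2,3,4,5}, S }

Working:
Begin from { {}, {2,4}, {3,5}, {1,2,3,4}, {1,3,4,5}, S } (that is, 𝒜 plus ∅ and S).
Round 1. New:
  {2}  = complement {1,3,4,5}
  {5}  = complement {1,2,3,4}
  {1,2,4}  = complement {3,5}
  {1,3,5}  = complement {2,4}
  {2,3,4,5}  = {3,5} ∪ {2,4}
  |family| = 11
Round 2. New:
  {1}  = complement {2,3,4,5}
  {2,5}  = {2} ∪ {5}
  {2,3,5}  = {2} ∪ {3,5}
  {2,4,5}  = {5} ∪ {2,4}
  {1,2,3,5}  = {1,3,5} ∪ {2}
  {1,2,4,5}  = {1,2,4} ∪ {5}
  |family| = 17
Round 3: 8 new —
  {3}  = complement {1,2,4,5}
  {4}  = complement {1,2,3,5}
  {1,2}  = {2} ∪ {1}
  {1,3}  = complement {2,4,5}
  {1,4}  = complement {2,3,5}
  {1,5}  = {5} ∪ {1}
  {1,2,5}  = {2,5} ∪ {1}
  {1,3,4}  = complement {2,5}
  |family| = 25
Round 4: +7 →
  {2,3}  = {2} ∪ {3}
  {3,4}  = complement {1,2,5}
  {4,5}  = {5} ∪ {4}
  {1,2,3}  = {1,2} ∪ {3}
  {1,4,5}  = {5} ∪ {1,4}
  {2,3,4}  = complement {1,5}
  {3,4,5}  = complement {1,2}
  |family| = 32
After Round 5 the family is unchanged; done.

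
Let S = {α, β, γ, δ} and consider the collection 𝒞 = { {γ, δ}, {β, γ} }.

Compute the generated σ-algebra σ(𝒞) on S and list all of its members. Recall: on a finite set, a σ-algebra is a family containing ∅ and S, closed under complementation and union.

Initial family (4 sets): { {}, {β, γ}, {γ, δ}, S }.
Step 1 (3 new):
  {α, β}  = {γ, δ}ᶜ
  {α, δ}  = {β, γ}ᶜ
  {β, γ, δ}  = {γ, δ} ∪ {β, γ}
  (now 7)
Step 2: 4 new —
  {α}  = {β, γ, δ}ᶜ
  {α, β, γ}  = {β, γ} ∪ {α, β}
  {α, β, δ}  = {α, δ} ∪ {α, β}
  {α, γ, δ}  = {γ, δ} ∪ {α, δ}
  (now 11)
Step 3 (3 new):
  {β}  = {α, γ, δ}ᶜ
  {γ}  = {α, β, δ}ᶜ
  {δ}  = {α, β, γ}ᶜ
  (now 14)
Step 4: 2 new —
  {α, γ}  = {γ} ∪ {α}
  {β, δ}  = {δ} ∪ {β}
  (now 16)
Step 5: stable.

Hence σ(𝒞) has 16 members: { {}, {α}, {β}, {γ}, {δ}, {α, β}, {α, γ}, {α, δ}, {β, γ}, {β, δ}, {γ, δ}, {α, β, γ}, {α, β, δ}, {α, γ, δ}, {β, γ, δ}, S }.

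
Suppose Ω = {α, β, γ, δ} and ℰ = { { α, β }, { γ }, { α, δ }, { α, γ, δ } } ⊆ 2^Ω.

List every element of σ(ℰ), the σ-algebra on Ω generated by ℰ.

σ(ℰ) = { ∅, { α }, { β }, { γ }, { δ }, { α, β }, { α, γ }, { α, δ }, { β, γ }, { β, δ }, { γ, δ }, { α, β, γ }, { α, β, δ }, { α, γ, δ }, { β, γ, δ }, Ω }

Check:
Seed the family with ℰ together with ∅ and Ω: { ∅, { γ }, { α, β }, { α, δ }, { α, γ, δ }, Ω }.
Pass 1: +5 →
  { β }  = { α, γ, δ }ᶜ
  { β, γ }  = { α, δ }ᶜ
  { γ, δ }  = { α, β }ᶜ
  { α, β, γ }  = { γ } ∪ { α, β }
  { α, β, δ }  = { γ }ᶜ
  |family| = 11
Pass 2. New:
  { δ }  = { α, β, γ }ᶜ
  { β, γ, δ }  = { γ, δ } ∪ { β }
  |family| = 13
Pass 3 adds 2:
  { α }  = { β, γ, δ }ᶜ
  { β, δ }  = { δ } ∪ { β }
  |family| = 15
Pass 4: 1 new —
  { α, γ }  = { β, δ }ᶜ
  |family| = 16
After Pass 5 the family is unchanged; done.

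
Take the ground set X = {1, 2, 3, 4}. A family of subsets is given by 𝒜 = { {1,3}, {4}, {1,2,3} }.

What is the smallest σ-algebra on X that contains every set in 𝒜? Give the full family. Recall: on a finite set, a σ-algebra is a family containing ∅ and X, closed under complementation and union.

Answer: σ(𝒜) = { {}, {2}, {4}, {1,3}, {2,4}, {1,2,3}, {1,3,4}, X }

Check:
Seed the family with 𝒜 together with ∅ and X: { {}, {4}, {1,3}, {1,2,3}, X }.
Iteration 1 adds 2:
  {2,4}  = {1,3}ᶜ
  {1,3,4}  = {1,3} ∪ {4}
  [7 total]
Iteration 2: +1 →
  {2}  = {1,3,4}ᶜ
  [8 total]
Iteration 3 adds nothing — fixpoint reached.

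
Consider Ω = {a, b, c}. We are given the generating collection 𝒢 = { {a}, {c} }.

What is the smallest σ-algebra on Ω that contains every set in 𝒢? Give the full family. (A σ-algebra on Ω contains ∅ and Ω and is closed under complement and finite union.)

Start: 𝒢 ∪ {∅, Ω} = { {}, {a}, {c}, Ω }.
Iteration 1 adds 3:
  {a, b}  = complement {c}
  {a, c}  = {c} ∪ {a}
  {b, c}  = complement {a}
  [7 total]
Iteration 2. New:
  {b}  = complement {a, c}
  [8 total]
Iteration 3: stable.

Therefore σ(𝒢) = { {}, {a}, {b}, {c}, {a, b}, {a, c}, {b, c}, Ω } (|σ(𝒢)| = 8).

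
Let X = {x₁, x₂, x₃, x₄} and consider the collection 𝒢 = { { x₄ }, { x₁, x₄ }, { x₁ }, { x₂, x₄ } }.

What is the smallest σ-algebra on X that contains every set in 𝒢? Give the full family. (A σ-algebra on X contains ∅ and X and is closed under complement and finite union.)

|σ(𝒢)| = 16.  σ(𝒢) = { ∅, { x₁ }, { x₂ }, { x₃ }, { x₄ }, { x₁, x₂ }, { x₁, x₃ }, { x₁, x₄ }, { x₂, x₃ }, { x₂, x₄ }, { x₃, x₄ }, { x₁, x₂, x₃ }, { x₁, x₂, x₄ }, { x₁, x₃, x₄ }, { x₂, x₃, x₄ }, X }

Check:
Begin from { ∅, { x₁ }, { x₄ }, { x₁, x₄ }, { x₂, x₄ }, X } (that is, 𝒢 plus ∅ and X).
Pass 1: 5 new —
  { x₁, x₃ }  = { x₂, x₄ }ᶜ
  { x₂, x₃ }  = { x₁, x₄ }ᶜ
  { x₁, x₂, x₃ }  = { x₄ }ᶜ
  { x₁, x₂, x₄ }  = { x₁, x₄ } ∪ { x₂, x₄ }
  { x₂, x₃, x₄ }  = { x₁ }ᶜ
  [11 total]
Pass 2 (2 new):
  { x₃ }  = { x₁, x₂, x₄ }ᶜ
  { x₁, x₃, x₄ }  = { x₁, x₄ } ∪ { x₁, x₃ }
  [13 total]
Pass 3 (2 new):
  { x₂ }  = { x₁, x₃, x₄ }ᶜ
  { x₃, x₄ }  = { x₃ } ∪ { x₄ }
  [15 total]
Pass 4 adds 1:
  { x₁, x₂ }  = { x₃, x₄ }ᶜ
  [16 total]
Pass 5: stable.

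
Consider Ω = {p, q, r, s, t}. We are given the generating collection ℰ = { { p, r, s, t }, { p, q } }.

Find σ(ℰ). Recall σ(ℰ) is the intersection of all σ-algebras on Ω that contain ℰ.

|σ(ℰ)| = 8.  σ(ℰ) = { ∅, { p }, { q }, { p, q }, { r, s, t }, { p, r, s, t }, { q, r, s, t }, Ω }

Check:
Begin from { ∅, { p, q }, { p, r, s, t }, Ω } (that is, ℰ plus ∅ and Ω).
Pass 1 adds 2:
  { q }  = { p, r, s, t }ᶜ
  { r, s, t }  = { p, q }ᶜ
  (now 6)
Pass 2 (1 new):
  { q, r, s, t }  = { r, s, t } ∪ { q }
  (now 7)
Pass 3 adds 1:
  { p }  = { q, r, s, t }ᶜ
  (now 8)
Pass 4 adds nothing — fixpoint reached.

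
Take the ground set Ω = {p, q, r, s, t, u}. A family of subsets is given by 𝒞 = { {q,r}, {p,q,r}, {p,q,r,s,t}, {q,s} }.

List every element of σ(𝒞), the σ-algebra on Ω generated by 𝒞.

Answer: σ(𝒞) = { {}, {p}, {q}, {r}, {s}, {t}, {u}, {p,q}, {p,r}, {p,s}, {p,t}, {p,u}, {q,r}, {q,s}, {q,t}, {q,u}, {r,s}, {r,t}, {r,u}, {s,t}, {s,u}, {t,u}, {p,q,r}, {p,q,s}, {p,q,t}, {p,q,u}, {p,r,s}, {p,r,t}, {p,r,u}, {p,s,t}, {p,s,u}, {p,t,u}, {q,r,s}, {q,r,t}, {q,r,u}, {q,s,t}, {q,s,u}, {q,t,u}, {r,s,t}, {r,s,u}, {r,t,u}, {s,t,u}, {p,q,r,s}, {p,q,r,t}, {p,q,r,u}, {p,q,s,t}, {p,q,s,u}, {p,q,t,u}, {p,r,s,t}, {p,r,s,u}, {p,r,t,u}, {p,s,t,u}, {q,r,s,t}, {q,r,s,u}, {q,r,t,u}, {q,s,t,u}, {r,s,t,u}, {p,q,r,s,t}, {p,q,r,s,u}, {p,q,r,t,u}, {p,q,s,t,u}, {p,r,s,t,u}, {q,r,s,t,u}, Ω }

Check:
Take S₀ = 𝒞 ∪ {∅, Ω} = { {}, {q,r}, {q,s}, {p,q,r}, {p,q,r,s,t}, Ω }.
Pass 1: 6 new —
  {u}  = complement {p,q,r,s,t}
  {q,r,s}  = {q,r} ∪ {q,s}
  {s,t,u}  = complement {p,q,r}
  {p,q,r,s}  = {p,q,r} ∪ {q,s}
  {p,r,t,u}  = complement {q,s}
  {p,s,t,u}  = complement {q,r}
  |family| = 12
Pass 2. New:
  {t,u}  = complement {p,q,r,s}
  {p,t,u}  = complement {q,r,s}
  {q,r,u}  = {u} ∪ {q,r}
  {q,s,u}  = {u} ∪ {q,s}
  {p,q,r,u}  = {p,q,r} ∪ {u}
  {q,r,s,u}  = {q,r,s} ∪ {u}
  {q,s,t,u}  = {s,t,u} ∪ {q,s}
  {p,q,r,s,u}  = {u} ∪ {p,q,r,s}
  {p,q,r,t,u}  = {p,r,t,u} ∪ {p,q,r}
  {p,q,s,t,u}  = {p,s,t,u} ∪ {q,s}
  {p,r,s,t,u}  = {p,r,t,u} ∪ {p,s,t,u}
  {q,r,s,t,u}  = {q,r,s} ∪ {s,t,u}
  |family| = 24
Pass 3 (11 new):
  {p}  = complement {q,r,s,t,u}
  {q}  = complement {p,r,s,t,u}
  {r}  = complement {p,q,s,t,u}
  {s}  = complement {p,q,r,t,u}
  {t}  = complement {p,q,r,s,u}
  {p,r}  = complement {q,s,t,u}
  {p,t}  = complement {q,r,s,u}
  {s,t}  = complement {p,q,r,u}
  {p,r,t}  = complement {q,s,u}
  {p,s,t}  = complement {q,r,u}
  {q,r,t,u}  = {t,u} ∪ {q,r,u}
  |family| = 35
Pass 4: +25 →
  {p,q}  = {p} ∪ {q}
  {p,s}  = complement {q,r,t,u}
  {p,u}  = {p} ∪ {u}
  {q,t}  = {q} ∪ {t}
  {q,u}  = {q} ∪ {u}
  {r,s}  = {r} ∪ {s}
  {r,t}  = {t} ∪ {r}
  {r,u}  = {u} ∪ {r}
  {s,u}  = {u} ∪ {s}
  {p,q,s}  = {p} ∪ {q,s}
  {p,q,t}  = {q} ∪ {p,t}
  {p,r,s}  = {p,r} ∪ {s}
  {p,r,u}  = {u} ∪ {p,r}
  {q,r,t}  = {t} ∪ {q,r}
  {q,s,t}  = {q} ∪ {s,t}
  {q,t,u}  = {t,u} ∪ {q}
  {r,s,t}  = {s,t} ∪ {r}
  {r,t,u}  = {t,u} ∪ {r}
  {p,q,r,t}  = {p,q,r} ∪ {p,r,t}
  {p,q,s,t}  = {p,s,t} ∪ {q}
  {p,q,s,u}  = {q,s,u} ∪ {p}
  {p,q,t,u}  = {q} ∪ {p,t,u}
  {p,r,s,t}  = {p,s,t} ∪ {p,r,t}
  {q,r,s,t}  = {t} ∪ {q,r,s}
  {r,s,t,u}  = {r} ∪ {s,t,u}
  |family| = 60
Pass 5. New:
  {p,q,u}  = complement {r,s,t}
  {p,s,u}  = complement {q,r,t}
  {r,s,u}  = complement {p,q,t}
  {p,r,s,u}  = complement {q,t}
  |family| = 64
Pass 6: closed — nothing new.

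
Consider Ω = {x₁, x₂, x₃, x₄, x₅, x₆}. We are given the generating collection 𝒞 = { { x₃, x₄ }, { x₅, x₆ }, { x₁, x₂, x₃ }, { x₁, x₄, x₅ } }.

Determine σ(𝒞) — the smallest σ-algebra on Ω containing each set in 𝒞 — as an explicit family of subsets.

Take S₀ = 𝒞 ∪ {∅, Ω} = { ∅, { x₃, x₄ }, { x₅, x₆ }, { x₁, x₂, x₃ }, { x₁, x₄, x₅ }, Ω }.
Iteration 1. New:
  { x₂, x₃, x₆ }  = Ω∖{ x₁, x₄, x₅ }
  { x₄, x₅, x₆ }  = Ω∖{ x₁, x₂, x₃ }
  { x₁, x₂, x₃, x₄ }  = Ω∖{ x₅, x₆ }
  { x₁, x₂, x₅, x₆ }  = Ω∖{ x₃, x₄ }
  { x₁, x₃, x₄, x₅ }  = { x₁, x₄, x₅ } ∪ { x₃, x₄ }
  { x₁, x₄, x₅, x₆ }  = { x₁, x₄, x₅ } ∪ { x₅, x₆ }
  { x₃, x₄, x₅, x₆ }  = { x₃, x₄ } ∪ { x₅, x₆ }
  { x₁, x₂, x₃, x₄, x₅ }  = { x₁, x₄, x₅ } ∪ { x₁, x₂, x₃ }
  { x₁, x₂, x₃, x₅, x₆ }  = { x₁, x₂, x₃ } ∪ { x₅, x₆ }
  [15 total]
Iteration 2: +12 →
  { x₄ }  = Ω∖{ x₁, x₂, x₃, x₅, x₆ }
  { x₆ }  = Ω∖{ x₁, x₂, x₃, x₄, x₅ }
  { x₁, x₂ }  = Ω∖{ x₃, x₄, x₅, x₆ }
  { x₂, x₃ }  = Ω∖{ x₁, x₄, x₅, x₆ }
  { x₂, x₆ }  = Ω∖{ x₁, x₃, x₄, x₅ }
  { x₁, x₂, x₃, x₆ }  = { x₁, x₂, x₃ } ∪ { x₂, x₃, x₆ }
  { x₂, x₃, x₄, x₆ }  = { x₃, x₄ } ∪ { x₂, x₃, x₆ }
  { x₂, x₃, x₅, x₆ }  = { x₅, x₆ } ∪ { x₂, x₃, x₆ }
  { x₁, x₂, x₃, x₄, x₆ }  = { x₂, x₃, x₆ } ∪ { x₁, x₂, x₃, x₄ }
  { x₁, x₂, x₄, x₅, x₆ }  = { x₁, x₄, x₅ } ∪ { x₁, x₂, x₅, x₆ }
  { x₁, x₃, x₄, x₅, x₆ }  = { x₁, x₄, x₅ } ∪ { x₃, x₄, x₅, x₆ }
  { x₂, x₃, x₄, x₅, x₆ }  = { x₃, x₄, x₅, x₆ } ∪ { x₂, x₃, x₆ }
  [27 total]
Iteration 3 (16 new):
  { x₁ }  = Ω∖{ x₂, x₃, x₄, x₅, x₆ }
  { x₂ }  = Ω∖{ x₁, x₃, x₄, x₅, x₆ }
  { x₃ }  = Ω∖{ x₁, x₂, x₄, x₅, x₆ }
  { x₅ }  = Ω∖{ x₁, x₂, x₃, x₄, x₆ }
  { x₁, x₄ }  = Ω∖{ x₂, x₃, x₅, x₆ }
  { x₁, x₅ }  = Ω∖{ x₂, x₃, x₄, x₆ }
  { x₄, x₅ }  = Ω∖{ x₁, x₂, x₃, x₆ }
  { x₄, x₆ }  = { x₆ } ∪ { x₄ }
  { x₁, x₂, x₄ }  = { x₁, x₂ } ∪ { x₄ }
  { x₁, x₂, x₆ }  = { x₁, x₂ } ∪ { x₂, x₆ }
  { x₂, x₃, x₄ }  = { x₃, x₄ } ∪ { x₂, x₃ }
  { x₂, x₄, x₆ }  = { x₂, x₆ } ∪ { x₄ }
  { x₂, x₅, x₆ }  = { x₅, x₆ } ∪ { x₂, x₆ }
  { x₃, x₄, x₆ }  = { x₃, x₄ } ∪ { x₆ }
  { x₁, x₂, x₄, x₅ }  = { x₁, x₄, x₅ } ∪ { x₁, x₂ }
  { x₂, x₄, x₅, x₆ }  = { x₄, x₅, x₆ } ∪ { x₂, x₆ }
  [43 total]
Iteration 4 adds 19:
  { x₁, x₃ }  = Ω∖{ x₂, x₄, x₅, x₆ }
  { x₁, x₆ }  = { x₁ } ∪ { x₆ }
  { x₂, x₄ }  = { x₂ } ∪ { x₄ }
  { x₂, x₅ }  = { x₂ } ∪ { x₅ }
  { x₃, x₅ }  = { x₃ } ∪ { x₅ }
  { x₃, x₆ }  = Ω∖{ x₁, x₂, x₄, x₅ }
  { x₁, x₂, x₅ }  = Ω∖{ x₃, x₄, x₆ }
  { x₁, x₃, x₄ }  = Ω∖{ x₂, x₅, x₆ }
  { x₁, x₃, x₅ }  = Ω∖{ x₂, x₄, x₆ }
  { x₁, x₄, x₆ }  = { x₁ } ∪ { x₄, x₆ }
  { x₁, x₅, x₆ }  = Ω∖{ x₂, x₃, x₄ }
  { x₂, x₃, x₅ }  = { x₂, x₃ } ∪ { x₅ }
  { x₂, x₄, x₅ }  = { x₂ } ∪ { x₄, x₅ }
  { x₃, x₄, x₅ }  = Ω∖{ x₁, x₂, x₆ }
  { x₃, x₅, x₆ }  = Ω∖{ x₁, x₂, x₄ }
  { x₁, x₂, x₃, x₅ }  = Ω∖{ x₄, x₆ }
  { x₁, x₂, x₄, x₆ }  = { x₂, x₄, x₆ } ∪ { x₁, x₂ }
  { x₁, x₃, x₄, x₆ }  = { x₁ } ∪ { x₃, x₄, x₆ }
  { x₂, x₃, x₄, x₅ }  = { x₄, x₅ } ∪ { x₂, x₃ }
  [62 total]
Iteration 5. New:
  { x₁, x₃, x₆ }  = Ω∖{ x₂, x₄, x₅ }
  { x₁, x₃, x₅, x₆ }  = Ω∖{ x₂, x₄ }
  [64 total]
Iteration 6: no new sets; the family is a σ-algebra.

Hence σ(𝒞) has 64 members: { ∅, { x₁ }, { x₂ }, { x₃ }, { x₄ }, { x₅ }, { x₆ }, { x₁, x₂ }, { x₁, x₃ }, { x₁, x₄ }, { x₁, x₅ }, { x₁, x₆ }, { x₂, x₃ }, { x₂, x₄ }, { x₂, x₅ }, { x₂, x₆ }, { x₃, x₄ }, { x₃, x₅ }, { x₃, x₆ }, { x₄, x₅ }, { x₄, x₆ }, { x₅, x₆ }, { x₁, x₂, x₃ }, { x₁, x₂, x₄ }, { x₁, x₂, x₅ }, { x₁, x₂, x₆ }, { x₁, x₃, x₄ }, { x₁, x₃, x₅ }, { x₁, x₃, x₆ }, { x₁, x₄, x₅ }, { x₁, x₄, x₆ }, { x₁, x₅, x₆ }, { x₂, x₃, x₄ }, { x₂, x₃, x₅ }, { x₂, x₃, x₆ }, { x₂, x₄, x₅ }, { x₂, x₄, x₆ }, { x₂, x₅, x₆ }, { x₃, x₄, x₅ }, { x₃, x₄, x₆ }, { x₃, x₅, x₆ }, { x₄, x₅, x₆ }, { x₁, x₂, x₃, x₄ }, { x₁, x₂, x₃, x₅ }, { x₁, x₂, x₃, x₆ }, { x₁, x₂, x₄, x₅ }, { x₁, x₂, x₄, x₆ }, { x₁, x₂, x₅, x₆ }, { x₁, x₃, x₄, x₅ }, { x₁, x₃, x₄, x₆ }, { x₁, x₃, x₅, x₆ }, { x₁, x₄, x₅, x₆ }, { x₂, x₃, x₄, x₅ }, { x₂, x₃, x₄, x₆ }, { x₂, x₃, x₅, x₆ }, { x₂, x₄, x₅, x₆ }, { x₃, x₄, x₅, x₆ }, { x₁, x₂, x₃, x₄, x₅ }, { x₁, x₂, x₃, x₄, x₆ }, { x₁, x₂, x₃, x₅, x₆ }, { x₁, x₂, x₄, x₅, x₆ }, { x₁, x₃, x₄, x₅, x₆ }, { x₂, x₃, x₄, x₅, x₆ }, Ω }.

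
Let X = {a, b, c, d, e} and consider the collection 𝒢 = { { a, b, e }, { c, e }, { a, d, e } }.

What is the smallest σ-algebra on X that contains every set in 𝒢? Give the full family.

Answer: σ(𝒢) = { {  }, { a }, { b }, { c }, { d }, { e }, { a, b }, { a, c }, { a, d }, { a, e }, { b, c }, { b, d }, { b, e }, { c, d }, { c, e }, { d, e }, { a, b, c }, { a, b, d }, { a, b, e }, { a, c, d }, { a, c, e }, { a, d, e }, { b, c, d }, { b, c, e }, { b, d, e }, { c, d, e }, { a, b, c, d }, { a, b, c, e }, { a, b, d, e }, { a, c, d, e }, { b, c, d, e }, X }

Working:
Seed the family with 𝒢 together with ∅ and X: { {  }, { c, e }, { a, b, e }, { a, d, e }, X }.
Iteration 1. New:
  { b, c }  = complement { a, d, e }
  { c, d }  = complement { a, b, e }
  { a, b, d }  = complement { c, e }
  { a, b, c, e }  = { a, b, e } ∪ { c, e }
  { a, b, d, e }  = { a, d, e } ∪ { a, b, e }
  { a, c, d, e }  = { a, d, e } ∪ { c, e }
  [11 total]
Iteration 2: +7 →
  { b }  = complement { a, c, d, e }
  { c }  = complement { a, b, d, e }
  { d }  = complement { a, b, c, e }
  { b, c, d }  = { c, d } ∪ { b, c }
  { b, c, e }  = { b, c } ∪ { c, e }
  { c, d, e }  = { c, d } ∪ { c, e }
  { a, b, c, d }  = { c, d } ∪ { a, b, d }
  [18 total]
Iteration 3: +6 →
  { e }  = complement { a, b, c, d }
  { a, b }  = complement { c, d, e }
  { a, d }  = complement { b, c, e }
  { a, e }  = complement { b, c, d }
  { b, d }  = { d } ∪ { b }
  { b, c, d, e }  = { c, d, e } ∪ { b, c, e }
  [24 total]
Iteration 4: 7 new —
  { a }  = complement { b, c, d, e }
  { b, e }  = { b } ∪ { e }
  { d, e }  = { e } ∪ { d }
  { a, b, c }  = { a, b } ∪ { c }
  { a, c, d }  = { c, d } ∪ { a, d }
  { a, c, e }  = complement { b, d }
  { b, d, e }  = { e } ∪ { b, d }
  [31 total]
Iteration 5: +1 →
  { a, c }  = complement { b, d, e }
  [32 total]
Iteration 6: no new sets; the family is a σ-algebra.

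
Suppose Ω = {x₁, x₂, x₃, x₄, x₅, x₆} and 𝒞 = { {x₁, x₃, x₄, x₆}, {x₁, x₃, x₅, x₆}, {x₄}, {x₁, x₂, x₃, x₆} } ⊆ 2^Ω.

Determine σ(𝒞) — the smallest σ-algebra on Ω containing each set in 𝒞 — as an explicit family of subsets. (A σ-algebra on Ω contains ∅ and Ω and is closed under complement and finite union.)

|σ(𝒞)| = 16.  σ(𝒞) = { ∅, {x₂}, {x₄}, {x₅}, {x₂, x₄}, {x₂, x₅}, {x₄, x₅}, {x₁, x₃, x₆}, {x₂, x₄, x₅}, {x₁, x₂, x₃, x₆}, {x₁, x₃, x₄, x₆}, {x₁, x₃, x₅, x₆}, {x₁, x₂, x₃, x₄, x₆}, {x₁, x₂, x₃, x₅, x₆}, {x₁, x₃, x₄, x₅, x₆}, Ω }

Trace:
Start: 𝒞 ∪ {∅, Ω} = { ∅, {x₄}, {x₁, x₂, x₃, x₆}, {x₁, x₃, x₄, x₆}, {x₁, x₃, x₅, x₆}, Ω }.
Round 1: 6 new —
  {x₂, x₄}  = ᶜ of {x₁, x₃, x₅, x₆}
  {x₂, x₅}  = ᶜ of {x₁, x₃, x₄, x₆}
  {x₄, x₅}  = ᶜ of {x₁, x₂, x₃, x₆}
  {x₁, x₂, x₃, x₄, x₆}  = {x₁, x₃, x₄, x₆} ∪ {x₁, x₂, x₃, x₆}
  {x₁, x₂, x₃, x₅, x₆}  = ᶜ of {x₄}
  {x₁, x₃, x₄, x₅, x₆}  = {x₁, x₃, x₅, x₆} ∪ {x₁, x₃, x₄, x₆}
  |family| = 12
Round 2 (3 new):
  {x₂}  = ᶜ of {x₁, x₃, x₄, x₅, x₆}
  {x₅}  = ᶜ of {x₁, x₂, x₃, x₄, x₆}
  {x₂, x₄, x₅}  = {x₂, x₅} ∪ {x₄, x₅}
  |family| = 15
Round 3: 1 new —
  {x₁, x₃, x₆}  = ᶜ of {x₂, x₄, x₅}
  |family| = 16
Round 4: no new sets; the family is a σ-algebra.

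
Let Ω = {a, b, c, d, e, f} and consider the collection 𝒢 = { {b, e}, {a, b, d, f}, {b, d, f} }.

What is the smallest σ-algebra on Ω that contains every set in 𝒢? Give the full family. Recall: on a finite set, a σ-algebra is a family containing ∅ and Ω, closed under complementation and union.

Answer: σ(𝒢) = { ∅, {a}, {b}, {c}, {e}, {a, b}, {a, c}, {a, e}, {b, c}, {b, e}, {c, e}, {d, f}, {a, b, c}, {a, b, e}, {a, c, e}, {a, d, f}, {b, c, e}, {b, d, f}, {c, d, f}, {d, e, f}, {a, b, c, e}, {a, b, d, f}, {a, c, d, f}, {a, d, e, f}, {b, c, d, f}, {b, d, e, f}, {c, d, e, f}, {a, b, c, d, f}, {a, b, d, e, f}, {a, c, d, e, f}, {b, c, d, e, f}, Ω }

Trace:
Initial family (5 sets): { ∅, {b, e}, {b, d, f}, {a, b, d, f}, Ω }.
Step 1: +5 →
  {c, e}  = complement {a, b, d, f}
  {a, c, e}  = complement {b, d, f}
  {a, c, d, f}  = complement {b, e}
  {b, d, e, f}  = {b, d, f} ∪ {b, e}
  {a, b, d, e, f}  = {b, e} ∪ {a, b, d, f}
  — 10 sets.
Step 2: 7 new —
  {c}  = complement {a, b, d, e, f}
  {a, c}  = complement {b, d, e, f}
  {b, c, e}  = {b, e} ∪ {c, e}
  {a, b, c, e}  = {b, e} ∪ {a, c, e}
  {a, b, c, d, f}  = {b, d, f} ∪ {a, c, d, f}
  {a, c, d, e, f}  = {a, c, e} ∪ {a, c, d, f}
  {b, c, d, e, f}  = {b, d, f} ∪ {c, e}
  — 17 sets.
Step 3. New:
  {a}  = complement {b, c, d, e, f}
  {b}  = complement {a, c, d, e, f}
  {e}  = complement {a, b, c, d, f}
  {d, f}  = complement {a, b, c, e}
  {a, d, f}  = complement {b, c, e}
  {b, c, d, f}  = {b, d, f} ∪ {c}
  — 23 sets.
Step 4. New:
  {a, b}  = {b} ∪ {a}
  {a, e}  = complement {b, c, d, f}
  {b, c}  = {b} ∪ {c}
  {a, b, c}  = {b} ∪ {a, c}
  {a, b, e}  = {b, e} ∪ {a}
  {c, d, f}  = {c} ∪ {d, f}
  {d, e, f}  = {e} ∪ {d, f}
  {a, d, e, f}  = {a, d, f} ∪ {e}
  {c, d, e, f}  = {c, e} ∪ {d, f}
  — 32 sets.
Step 5: stable.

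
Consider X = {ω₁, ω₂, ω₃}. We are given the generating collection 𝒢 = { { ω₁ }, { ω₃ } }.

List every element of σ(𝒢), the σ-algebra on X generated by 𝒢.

|σ(𝒢)| = 8.  σ(𝒢) = { ∅, { ω₁ }, { ω₂ }, { ω₃ }, { ω₁, ω₂ }, { ω₁, ω₃ }, { ω₂, ω₃ }, X }

Working:
Begin from { ∅, { ω₁ }, { ω₃ }, X } (that is, 𝒢 plus ∅ and X).
Round 1: +3 →
  { ω₁, ω₂ }  = X∖{ ω₃ }
  { ω₁, ω₃ }  = { ω₃ } ∪ { ω₁ }
  { ω₂, ω₃ }  = X∖{ ω₁ }
  |family| = 7
Round 2: 1 new —
  { ω₂ }  = X∖{ ω₁, ω₃ }
  |family| = 8
Round 3: no new sets; the family is a σ-algebra.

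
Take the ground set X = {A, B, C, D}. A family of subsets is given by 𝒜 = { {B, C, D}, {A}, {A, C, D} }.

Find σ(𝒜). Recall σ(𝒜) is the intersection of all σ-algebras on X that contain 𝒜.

σ(𝒜) (8 sets): { {}, {A}, {B}, {A, B}, {C, D}, {A, C, D}, {B, C, D}, X }

Trace:
Start: 𝒜 ∪ {∅, X} = { {}, {A}, {A, C, D}, {B, C, D}, X }.
Round 1 (1 new):
  {B}  = {A, C, D}ᶜ
  |family| = 6
Round 2 adds 1:
  {A, B}  = {B} ∪ {A}
  |family| = 7
Round 3: 1 new —
  {C, D}  = {A, B}ᶜ
  |family| = 8
Round 4: stable.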